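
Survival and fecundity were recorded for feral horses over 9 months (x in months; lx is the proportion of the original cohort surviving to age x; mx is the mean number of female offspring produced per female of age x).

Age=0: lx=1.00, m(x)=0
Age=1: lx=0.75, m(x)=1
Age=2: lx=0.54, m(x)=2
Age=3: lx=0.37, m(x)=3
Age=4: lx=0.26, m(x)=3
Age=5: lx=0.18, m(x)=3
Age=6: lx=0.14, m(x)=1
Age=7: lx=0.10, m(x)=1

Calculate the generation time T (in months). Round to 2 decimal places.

lx·mx: 0, 0.75, 1.08, 1.11, 0.78, 0.54, 0.14, 0.1 → R0 = 4.5
x·lx·mx: 0, 0.75, 2.16, 3.33, 3.12, 2.7, 0.84, 0.7 → Σ = 13.6
T = 13.6 / 4.5 = 3.022222… → 3.02

3.02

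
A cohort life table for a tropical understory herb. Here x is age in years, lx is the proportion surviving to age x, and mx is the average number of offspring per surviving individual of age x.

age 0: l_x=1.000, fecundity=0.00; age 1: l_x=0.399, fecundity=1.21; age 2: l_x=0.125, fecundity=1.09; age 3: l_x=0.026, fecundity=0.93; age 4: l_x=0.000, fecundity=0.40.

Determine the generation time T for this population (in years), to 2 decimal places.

1.29

lx·mx: 0, 0.48279, 0.13625, 0.02418, 0 → R0 = 0.64322
x·lx·mx: 0, 0.48279, 0.2725, 0.07254, 0 → Σ = 0.82783
T = 0.82783 / 0.64322 = 1.287009… → 1.29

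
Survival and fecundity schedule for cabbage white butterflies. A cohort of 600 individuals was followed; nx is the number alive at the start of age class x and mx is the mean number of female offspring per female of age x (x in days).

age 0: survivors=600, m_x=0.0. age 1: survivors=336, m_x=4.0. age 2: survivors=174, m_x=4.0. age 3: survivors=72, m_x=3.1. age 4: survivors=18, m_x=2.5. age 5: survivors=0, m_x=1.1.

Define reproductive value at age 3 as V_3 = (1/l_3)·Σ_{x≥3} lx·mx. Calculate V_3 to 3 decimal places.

lx = nx/n0 = nx/600: 1, 0.56, 0.29, 0.12, 0.03, 0
lx·mx for x ≥ 3: 0.372, 0.075, 0 → sum = 0.447
V_3 = 0.447 / l_3 = 0.447 / 0.12 = 3.725 → 3.725

3.725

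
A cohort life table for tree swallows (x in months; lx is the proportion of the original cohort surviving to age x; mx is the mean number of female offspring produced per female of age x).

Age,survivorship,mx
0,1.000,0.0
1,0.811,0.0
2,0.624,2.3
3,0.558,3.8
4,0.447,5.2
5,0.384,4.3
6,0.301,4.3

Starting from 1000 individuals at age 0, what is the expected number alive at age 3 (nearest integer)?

Expected survivors = N0 · l_3 = 1000 × 0.558 = 558 → 558

558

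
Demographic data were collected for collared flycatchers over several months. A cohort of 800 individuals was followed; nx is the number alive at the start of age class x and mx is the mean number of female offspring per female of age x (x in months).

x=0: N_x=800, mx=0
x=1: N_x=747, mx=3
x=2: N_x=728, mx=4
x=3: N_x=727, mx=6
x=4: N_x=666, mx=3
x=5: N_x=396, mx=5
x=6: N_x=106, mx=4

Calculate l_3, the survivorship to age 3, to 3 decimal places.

l_3 = n_3/n_0 = 727/800 = 0.90875 → 0.909

0.909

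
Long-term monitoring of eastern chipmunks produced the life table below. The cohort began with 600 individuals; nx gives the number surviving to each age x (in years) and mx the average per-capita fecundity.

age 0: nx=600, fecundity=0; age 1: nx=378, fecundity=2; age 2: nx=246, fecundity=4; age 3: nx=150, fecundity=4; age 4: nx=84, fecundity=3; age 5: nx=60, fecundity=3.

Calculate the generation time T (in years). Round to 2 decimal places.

2.32

lx = nx/n0 = nx/600: 1, 0.63, 0.41, 0.25, 0.14, 0.1
lx·mx: 0, 1.26, 1.64, 1, 0.42, 0.3 → R0 = 4.62
x·lx·mx: 0, 1.26, 3.28, 3, 1.68, 1.5 → Σ = 10.72
T = 10.72 / 4.62 = 2.320346… → 2.32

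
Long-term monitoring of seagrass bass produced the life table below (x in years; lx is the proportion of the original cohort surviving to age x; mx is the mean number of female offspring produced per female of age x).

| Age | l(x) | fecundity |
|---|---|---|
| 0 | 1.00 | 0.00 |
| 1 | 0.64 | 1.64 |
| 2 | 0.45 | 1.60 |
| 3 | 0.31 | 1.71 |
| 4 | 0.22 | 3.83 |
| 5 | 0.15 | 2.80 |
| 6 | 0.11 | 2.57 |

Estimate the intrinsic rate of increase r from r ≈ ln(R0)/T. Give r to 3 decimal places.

R0 = Σ lx·mx = 0 + 1.0496 + 0.72 + 0.5301 + 0.8426 + 0.42 + 0.2827 = 3.845
Σ x·lx·mx = 11.2465; T = 11.2465/3.845 = 2.92497…
r ≈ ln(R0)/T = ln(3.845)/2.92497… = 0.46044… → 0.460

0.460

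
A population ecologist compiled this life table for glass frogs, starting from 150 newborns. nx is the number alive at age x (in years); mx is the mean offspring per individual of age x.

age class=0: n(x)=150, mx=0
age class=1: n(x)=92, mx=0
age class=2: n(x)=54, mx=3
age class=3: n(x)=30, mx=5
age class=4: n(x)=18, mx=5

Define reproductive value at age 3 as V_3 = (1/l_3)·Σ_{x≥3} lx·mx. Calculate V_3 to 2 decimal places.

lx = nx/n0 = nx/150: 1, 0.61333…, 0.36, 0.2, 0.12
lx·mx for x ≥ 3: 1, 0.6 → sum = 1.6
V_3 = 1.6 / l_3 = 1.6 / 0.2 = 8 → 8.00

8.00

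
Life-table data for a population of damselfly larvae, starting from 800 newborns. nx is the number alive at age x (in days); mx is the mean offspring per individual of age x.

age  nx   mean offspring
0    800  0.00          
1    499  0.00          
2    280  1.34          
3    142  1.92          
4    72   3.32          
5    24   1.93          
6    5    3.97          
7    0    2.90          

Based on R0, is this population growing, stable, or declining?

lx = nx/n0 = nx/800: 1, 0.62375, 0.35, 0.1775, 0.09, 0.03, 0.00625, 0
R0 = Σ lx·mx = 0 + 0 + 0.469 + 0.3408 + 0.2988 + 0.0579 + 0.024813… + 0 = 1.191313…
R0 > 1, so the population is growing.

growing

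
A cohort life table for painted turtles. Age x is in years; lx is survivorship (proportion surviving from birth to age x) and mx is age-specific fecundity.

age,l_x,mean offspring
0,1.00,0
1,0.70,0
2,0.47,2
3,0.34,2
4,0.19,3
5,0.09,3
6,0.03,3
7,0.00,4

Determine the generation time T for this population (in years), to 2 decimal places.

lx·mx: 0, 0, 0.94, 0.68, 0.57, 0.27, 0.09, 0 → R0 = 2.55
x·lx·mx: 0, 0, 1.88, 2.04, 2.28, 1.35, 0.54, 0 → Σ = 8.09
T = 8.09 / 2.55 = 3.172549… → 3.17

3.17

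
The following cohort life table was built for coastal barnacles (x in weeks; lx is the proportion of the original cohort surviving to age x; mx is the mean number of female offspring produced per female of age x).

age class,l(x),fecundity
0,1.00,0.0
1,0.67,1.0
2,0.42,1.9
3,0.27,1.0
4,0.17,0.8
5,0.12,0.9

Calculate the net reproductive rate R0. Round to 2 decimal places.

1.98

lx·mx by age: 0, 0.67, 0.798, 0.27, 0.136, 0.108
R0 = Σ lx·mx = 1.982 → 1.98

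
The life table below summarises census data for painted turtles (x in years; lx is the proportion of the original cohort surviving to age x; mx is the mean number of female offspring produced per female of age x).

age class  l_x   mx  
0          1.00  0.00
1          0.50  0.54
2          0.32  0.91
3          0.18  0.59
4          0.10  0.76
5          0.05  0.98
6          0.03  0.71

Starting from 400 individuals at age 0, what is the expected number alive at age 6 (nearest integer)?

12

Expected survivors = N0 · l_6 = 400 × 0.03 = 12 → 12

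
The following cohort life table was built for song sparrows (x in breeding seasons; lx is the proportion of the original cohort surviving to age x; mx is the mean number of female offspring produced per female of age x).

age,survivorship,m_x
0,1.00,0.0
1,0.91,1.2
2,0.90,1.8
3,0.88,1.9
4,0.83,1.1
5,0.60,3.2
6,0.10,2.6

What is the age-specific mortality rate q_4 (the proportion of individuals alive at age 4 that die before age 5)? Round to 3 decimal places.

0.277

q_4 = (l_4 − l_5) / l_4 = (0.83 − 0.6) / 0.83
     = 0.23 / 0.83 = 0.277108… → 0.277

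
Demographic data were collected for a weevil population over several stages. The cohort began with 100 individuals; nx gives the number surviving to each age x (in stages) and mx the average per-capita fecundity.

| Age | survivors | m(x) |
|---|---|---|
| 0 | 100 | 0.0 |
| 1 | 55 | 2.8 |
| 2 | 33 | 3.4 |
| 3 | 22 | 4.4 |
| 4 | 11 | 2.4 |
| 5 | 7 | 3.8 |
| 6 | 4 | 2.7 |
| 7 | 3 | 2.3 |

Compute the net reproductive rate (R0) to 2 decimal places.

4.34

lx = nx/n0 = nx/100: 1, 0.55, 0.33, 0.22, 0.11, 0.07, 0.04, 0.03
lx·mx by age: 0, 1.54, 1.122, 0.968, 0.264, 0.266, 0.108, 0.069
R0 = Σ lx·mx = 4.337 → 4.34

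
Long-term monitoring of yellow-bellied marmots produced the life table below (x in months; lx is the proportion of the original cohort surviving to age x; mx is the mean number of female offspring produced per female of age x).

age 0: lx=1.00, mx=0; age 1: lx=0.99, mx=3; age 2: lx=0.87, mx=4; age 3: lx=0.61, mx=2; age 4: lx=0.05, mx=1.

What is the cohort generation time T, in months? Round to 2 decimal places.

1.79

lx·mx: 0, 2.97, 3.48, 1.22, 0.05 → R0 = 7.72
x·lx·mx: 0, 2.97, 6.96, 3.66, 0.2 → Σ = 13.79
T = 13.79 / 7.72 = 1.786269… → 1.79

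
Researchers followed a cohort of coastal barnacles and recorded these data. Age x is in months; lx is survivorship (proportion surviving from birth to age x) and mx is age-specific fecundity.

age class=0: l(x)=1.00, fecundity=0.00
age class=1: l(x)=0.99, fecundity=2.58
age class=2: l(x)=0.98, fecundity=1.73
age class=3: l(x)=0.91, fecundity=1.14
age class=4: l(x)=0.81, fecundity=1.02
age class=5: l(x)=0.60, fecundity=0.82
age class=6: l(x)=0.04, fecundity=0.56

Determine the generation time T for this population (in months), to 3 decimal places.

lx·mx: 0, 2.5542, 1.6954, 1.0374, 0.8262, 0.492, 0.0224 → R0 = 6.6276
x·lx·mx: 0, 2.5542, 3.3908, 3.1122, 3.3048, 2.46, 0.1344 → Σ = 14.9564
T = 14.9564 / 6.6276 = 2.256684… → 2.257

2.257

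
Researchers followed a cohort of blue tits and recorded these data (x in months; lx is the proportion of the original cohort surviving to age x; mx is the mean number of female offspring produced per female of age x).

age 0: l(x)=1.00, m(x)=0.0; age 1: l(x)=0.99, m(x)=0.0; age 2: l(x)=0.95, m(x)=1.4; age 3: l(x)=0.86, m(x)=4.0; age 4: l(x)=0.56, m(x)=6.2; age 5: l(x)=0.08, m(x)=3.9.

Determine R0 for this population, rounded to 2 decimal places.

lx·mx by age: 0, 0, 1.33, 3.44, 3.472, 0.312
R0 = Σ lx·mx = 8.554 → 8.55

8.55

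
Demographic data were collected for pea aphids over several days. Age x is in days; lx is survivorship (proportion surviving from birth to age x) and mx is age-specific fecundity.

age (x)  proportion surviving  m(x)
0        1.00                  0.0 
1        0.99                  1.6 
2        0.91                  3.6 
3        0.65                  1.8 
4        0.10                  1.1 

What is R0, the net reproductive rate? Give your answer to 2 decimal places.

6.14

lx·mx by age: 0, 1.584, 3.276, 1.17, 0.11
R0 = Σ lx·mx = 6.14 → 6.14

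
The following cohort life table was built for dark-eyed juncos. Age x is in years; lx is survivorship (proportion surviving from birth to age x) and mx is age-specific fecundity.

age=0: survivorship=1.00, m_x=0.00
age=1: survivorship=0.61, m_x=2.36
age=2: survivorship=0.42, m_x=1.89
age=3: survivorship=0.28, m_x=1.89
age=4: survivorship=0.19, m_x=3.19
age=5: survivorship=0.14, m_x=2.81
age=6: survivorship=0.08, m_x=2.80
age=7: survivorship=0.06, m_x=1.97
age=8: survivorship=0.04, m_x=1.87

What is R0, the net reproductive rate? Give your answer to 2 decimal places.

lx·mx by age: 0, 1.4396, 0.7938, 0.5292, 0.6061, 0.3934, 0.224, 0.1182, 0.0748
R0 = Σ lx·mx = 4.1791 → 4.18

4.18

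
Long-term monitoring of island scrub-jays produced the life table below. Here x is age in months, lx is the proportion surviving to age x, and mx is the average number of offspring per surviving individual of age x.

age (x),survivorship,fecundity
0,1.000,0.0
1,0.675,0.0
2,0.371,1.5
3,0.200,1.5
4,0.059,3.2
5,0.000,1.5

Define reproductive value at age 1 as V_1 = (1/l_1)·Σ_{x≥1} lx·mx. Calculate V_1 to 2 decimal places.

1.55

lx·mx for x ≥ 1: 0, 0.5565, 0.3, 0.1888, 0 → sum = 1.0453
V_1 = 1.0453 / l_1 = 1.0453 / 0.675 = 1.548593… → 1.55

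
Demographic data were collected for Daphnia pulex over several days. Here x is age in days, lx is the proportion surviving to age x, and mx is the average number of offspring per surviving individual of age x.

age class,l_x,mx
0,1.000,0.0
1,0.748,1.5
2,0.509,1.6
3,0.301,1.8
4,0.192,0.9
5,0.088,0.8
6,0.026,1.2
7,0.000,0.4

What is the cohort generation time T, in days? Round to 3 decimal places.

2.037

lx·mx: 0, 1.122, 0.8144, 0.5418, 0.1728, 0.0704, 0.0312, 0 → R0 = 2.7526
x·lx·mx: 0, 1.122, 1.6288, 1.6254, 0.6912, 0.352, 0.1872, 0 → Σ = 5.6066
T = 5.6066 / 2.7526 = 2.036838… → 2.037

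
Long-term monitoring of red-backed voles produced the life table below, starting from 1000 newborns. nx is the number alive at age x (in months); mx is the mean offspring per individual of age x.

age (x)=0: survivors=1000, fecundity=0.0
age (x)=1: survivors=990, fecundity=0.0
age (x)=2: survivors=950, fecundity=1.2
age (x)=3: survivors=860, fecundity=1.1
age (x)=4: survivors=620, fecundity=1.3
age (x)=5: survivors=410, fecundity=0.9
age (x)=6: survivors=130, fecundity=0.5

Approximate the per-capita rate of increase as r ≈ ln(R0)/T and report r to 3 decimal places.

0.378

lx = nx/n0 = nx/1000: 1, 0.99, 0.95, 0.86, 0.62, 0.41, 0.13
R0 = Σ lx·mx = 0 + 0 + 1.14 + 0.946 + 0.806 + 0.369 + 0.065 = 3.326
Σ x·lx·mx = 10.577; T = 10.577/3.326 = 3.1801…
r ≈ ln(R0)/T = ln(3.326)/3.1801… = 0.3779… → 0.378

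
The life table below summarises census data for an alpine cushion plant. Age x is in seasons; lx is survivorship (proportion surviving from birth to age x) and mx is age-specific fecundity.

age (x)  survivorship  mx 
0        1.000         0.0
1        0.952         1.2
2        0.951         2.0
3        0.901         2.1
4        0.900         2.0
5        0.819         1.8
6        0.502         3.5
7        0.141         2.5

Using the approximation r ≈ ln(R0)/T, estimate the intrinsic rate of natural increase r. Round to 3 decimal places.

0.631

R0 = Σ lx·mx = 0 + 1.1424 + 1.902 + 1.8921 + 1.8 + 1.4742 + 1.757 + 0.3525 = 10.3202
Σ x·lx·mx = 38.2032; T = 38.2032/10.3202 = 3.70179…
r ≈ ln(R0)/T = ln(10.3202)/3.70179… = 0.63053… → 0.631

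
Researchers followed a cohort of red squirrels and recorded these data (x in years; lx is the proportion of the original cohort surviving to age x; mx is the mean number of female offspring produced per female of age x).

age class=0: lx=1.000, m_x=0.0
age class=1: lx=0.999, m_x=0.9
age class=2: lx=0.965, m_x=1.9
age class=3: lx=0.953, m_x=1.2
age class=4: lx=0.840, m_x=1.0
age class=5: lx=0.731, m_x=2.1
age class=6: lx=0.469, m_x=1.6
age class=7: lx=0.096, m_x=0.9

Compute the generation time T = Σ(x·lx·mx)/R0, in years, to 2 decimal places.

lx·mx: 0, 0.8991, 1.8335, 1.1436, 0.84, 1.5351, 0.7504, 0.0864 → R0 = 7.0881
x·lx·mx: 0, 0.8991, 3.667, 3.4308, 3.36, 7.6755, 4.5024, 0.6048 → Σ = 24.1396
T = 24.1396 / 7.0881 = 3.405652… → 3.41

3.41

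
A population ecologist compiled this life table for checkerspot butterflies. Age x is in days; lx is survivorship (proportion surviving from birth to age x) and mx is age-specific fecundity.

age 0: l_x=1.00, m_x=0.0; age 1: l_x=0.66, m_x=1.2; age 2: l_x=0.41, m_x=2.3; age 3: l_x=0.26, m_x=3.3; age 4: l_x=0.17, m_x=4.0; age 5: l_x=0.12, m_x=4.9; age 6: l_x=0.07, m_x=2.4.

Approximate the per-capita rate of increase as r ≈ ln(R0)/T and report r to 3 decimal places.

R0 = Σ lx·mx = 0 + 0.792 + 0.943 + 0.858 + 0.68 + 0.588 + 0.168 = 4.029
Σ x·lx·mx = 11.92; T = 11.92/4.029 = 2.95855…
r ≈ ln(R0)/T = ln(4.029)/2.95855… = 0.47101… → 0.471

0.471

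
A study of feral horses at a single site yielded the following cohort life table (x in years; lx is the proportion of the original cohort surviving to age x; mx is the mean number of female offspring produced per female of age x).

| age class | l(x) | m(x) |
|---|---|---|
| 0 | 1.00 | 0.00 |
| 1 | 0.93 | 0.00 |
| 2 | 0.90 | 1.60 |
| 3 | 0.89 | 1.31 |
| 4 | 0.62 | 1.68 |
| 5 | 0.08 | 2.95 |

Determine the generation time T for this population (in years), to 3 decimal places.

lx·mx: 0, 0, 1.44, 1.1659, 1.0416, 0.236 → R0 = 3.8835
x·lx·mx: 0, 0, 2.88, 3.4977, 4.1664, 1.18 → Σ = 11.7241
T = 11.7241 / 3.8835 = 3.018952… → 3.019

3.019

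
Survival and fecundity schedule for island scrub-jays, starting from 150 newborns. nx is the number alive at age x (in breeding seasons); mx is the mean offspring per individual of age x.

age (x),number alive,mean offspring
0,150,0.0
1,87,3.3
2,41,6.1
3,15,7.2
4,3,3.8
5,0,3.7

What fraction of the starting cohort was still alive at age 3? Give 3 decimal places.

l_3 = n_3/n_0 = 15/150 = 0.1 → 0.100

0.100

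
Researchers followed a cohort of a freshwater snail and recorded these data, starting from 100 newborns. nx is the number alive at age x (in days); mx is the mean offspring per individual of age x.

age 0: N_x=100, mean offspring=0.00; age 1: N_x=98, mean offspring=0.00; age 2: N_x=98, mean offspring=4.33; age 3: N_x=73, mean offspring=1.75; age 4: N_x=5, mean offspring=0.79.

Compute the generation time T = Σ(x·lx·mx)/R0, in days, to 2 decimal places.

2.24

lx = nx/n0 = nx/100: 1, 0.98, 0.98, 0.73, 0.05
lx·mx: 0, 0, 4.2434, 1.2775, 0.0395 → R0 = 5.5604
x·lx·mx: 0, 0, 8.4868, 3.8325, 0.158 → Σ = 12.4773
T = 12.4773 / 5.5604 = 2.243957… → 2.24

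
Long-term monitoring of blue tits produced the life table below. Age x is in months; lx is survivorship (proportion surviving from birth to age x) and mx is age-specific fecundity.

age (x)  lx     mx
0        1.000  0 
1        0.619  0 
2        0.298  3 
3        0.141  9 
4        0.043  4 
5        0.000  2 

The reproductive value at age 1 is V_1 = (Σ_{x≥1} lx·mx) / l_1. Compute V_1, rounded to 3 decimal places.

3.772

lx·mx for x ≥ 1: 0, 0.894, 1.269, 0.172, 0 → sum = 2.335
V_1 = 2.335 / l_1 = 2.335 / 0.619 = 3.772213… → 3.772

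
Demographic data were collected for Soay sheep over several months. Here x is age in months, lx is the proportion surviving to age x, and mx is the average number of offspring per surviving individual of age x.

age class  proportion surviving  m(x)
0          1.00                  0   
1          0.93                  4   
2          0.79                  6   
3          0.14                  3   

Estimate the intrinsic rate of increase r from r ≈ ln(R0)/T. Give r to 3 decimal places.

R0 = Σ lx·mx = 0 + 3.72 + 4.74 + 0.42 = 8.88
Σ x·lx·mx = 14.46; T = 14.46/8.88 = 1.62838…
r ≈ ln(R0)/T = ln(8.88)/1.62838… = 1.34109… → 1.341

1.341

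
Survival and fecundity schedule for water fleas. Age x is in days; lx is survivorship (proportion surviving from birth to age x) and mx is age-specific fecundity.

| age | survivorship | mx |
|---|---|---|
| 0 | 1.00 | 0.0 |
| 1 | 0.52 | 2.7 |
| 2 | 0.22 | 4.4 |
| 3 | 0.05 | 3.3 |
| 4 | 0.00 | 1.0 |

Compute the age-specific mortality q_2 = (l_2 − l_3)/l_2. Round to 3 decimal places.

0.773

q_2 = (l_2 − l_3) / l_2 = (0.22 − 0.05) / 0.22
     = 0.17 / 0.22 = 0.772727… → 0.773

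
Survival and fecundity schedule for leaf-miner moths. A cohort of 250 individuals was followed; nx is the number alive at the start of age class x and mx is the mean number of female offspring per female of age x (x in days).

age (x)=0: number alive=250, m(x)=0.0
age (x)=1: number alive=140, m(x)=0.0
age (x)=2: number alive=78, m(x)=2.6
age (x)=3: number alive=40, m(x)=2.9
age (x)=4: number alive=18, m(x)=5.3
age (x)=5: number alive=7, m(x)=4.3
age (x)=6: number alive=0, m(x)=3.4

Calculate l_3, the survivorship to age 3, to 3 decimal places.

l_3 = n_3/n_0 = 40/250 = 0.16 → 0.160

0.160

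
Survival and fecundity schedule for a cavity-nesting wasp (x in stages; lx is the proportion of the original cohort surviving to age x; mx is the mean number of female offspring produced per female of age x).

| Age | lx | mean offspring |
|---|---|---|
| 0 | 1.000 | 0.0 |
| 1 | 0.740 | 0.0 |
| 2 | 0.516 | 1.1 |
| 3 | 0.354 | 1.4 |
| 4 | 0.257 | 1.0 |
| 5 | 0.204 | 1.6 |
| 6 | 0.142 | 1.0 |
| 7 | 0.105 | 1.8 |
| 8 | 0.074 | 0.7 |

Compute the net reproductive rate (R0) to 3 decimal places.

lx·mx by age: 0, 0, 0.5676, 0.4956, 0.257, 0.3264, 0.142, 0.189, 0.0518
R0 = Σ lx·mx = 2.0294 → 2.029

2.029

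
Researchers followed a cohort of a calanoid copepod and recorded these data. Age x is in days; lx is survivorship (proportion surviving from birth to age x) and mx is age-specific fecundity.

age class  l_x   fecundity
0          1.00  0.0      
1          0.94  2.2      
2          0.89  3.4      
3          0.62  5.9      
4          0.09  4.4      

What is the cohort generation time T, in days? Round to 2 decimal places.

lx·mx: 0, 2.068, 3.026, 3.658, 0.396 → R0 = 9.148
x·lx·mx: 0, 2.068, 6.052, 10.974, 1.584 → Σ = 20.678
T = 20.678 / 9.148 = 2.260385… → 2.26

2.26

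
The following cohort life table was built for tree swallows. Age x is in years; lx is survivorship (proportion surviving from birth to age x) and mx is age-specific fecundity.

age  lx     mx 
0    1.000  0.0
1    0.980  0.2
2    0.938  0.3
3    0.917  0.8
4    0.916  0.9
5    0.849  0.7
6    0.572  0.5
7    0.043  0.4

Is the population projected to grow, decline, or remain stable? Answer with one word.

growing

R0 = Σ lx·mx = 0 + 0.196 + 0.2814 + 0.7336 + 0.8244 + 0.5943 + 0.286 + 0.0172 = 2.9329
R0 > 1, so the population is growing.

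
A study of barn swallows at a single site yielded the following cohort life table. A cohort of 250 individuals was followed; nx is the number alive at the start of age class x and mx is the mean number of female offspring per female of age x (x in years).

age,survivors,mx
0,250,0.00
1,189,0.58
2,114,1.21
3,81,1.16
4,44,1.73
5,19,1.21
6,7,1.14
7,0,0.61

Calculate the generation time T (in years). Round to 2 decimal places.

2.53

lx = nx/n0 = nx/250: 1, 0.756, 0.456, 0.324, 0.176, 0.076, 0.028, 0
lx·mx: 0, 0.43848, 0.55176, 0.37584, 0.30448, 0.09196, 0.03192, 0 → R0 = 1.79444
x·lx·mx: 0, 0.43848, 1.10352, 1.12752, 1.21792, 0.4598, 0.19152, 0 → Σ = 4.53876
T = 4.53876 / 1.79444 = 2.529346… → 2.53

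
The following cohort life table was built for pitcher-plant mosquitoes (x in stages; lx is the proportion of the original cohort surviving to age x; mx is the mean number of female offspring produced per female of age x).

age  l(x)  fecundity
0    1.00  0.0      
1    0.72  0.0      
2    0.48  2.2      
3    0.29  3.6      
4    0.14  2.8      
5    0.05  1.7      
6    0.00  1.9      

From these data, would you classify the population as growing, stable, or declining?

growing

R0 = Σ lx·mx = 0 + 0 + 1.056 + 1.044 + 0.392 + 0.085 + 0 = 2.577
R0 > 1, so the population is growing.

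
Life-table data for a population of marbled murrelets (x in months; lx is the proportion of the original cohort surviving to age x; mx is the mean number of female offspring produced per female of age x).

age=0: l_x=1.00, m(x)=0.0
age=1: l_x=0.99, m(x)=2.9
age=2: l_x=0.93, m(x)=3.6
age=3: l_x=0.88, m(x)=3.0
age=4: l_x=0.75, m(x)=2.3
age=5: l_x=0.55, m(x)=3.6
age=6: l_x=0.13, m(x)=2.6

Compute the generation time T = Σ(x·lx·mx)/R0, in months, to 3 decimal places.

lx·mx: 0, 2.871, 3.348, 2.64, 1.725, 1.98, 0.338 → R0 = 12.902
x·lx·mx: 0, 2.871, 6.696, 7.92, 6.9, 9.9, 2.028 → Σ = 36.315
T = 36.315 / 12.902 = 2.81468… → 2.815

2.815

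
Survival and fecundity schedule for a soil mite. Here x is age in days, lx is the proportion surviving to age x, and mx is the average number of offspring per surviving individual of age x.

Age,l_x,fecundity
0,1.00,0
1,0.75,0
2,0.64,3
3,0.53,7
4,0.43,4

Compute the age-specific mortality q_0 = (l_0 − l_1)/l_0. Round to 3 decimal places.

0.250

q_0 = (l_0 − l_1) / l_0 = (1 − 0.75) / 1
     = 0.25 / 1 = 0.25 → 0.250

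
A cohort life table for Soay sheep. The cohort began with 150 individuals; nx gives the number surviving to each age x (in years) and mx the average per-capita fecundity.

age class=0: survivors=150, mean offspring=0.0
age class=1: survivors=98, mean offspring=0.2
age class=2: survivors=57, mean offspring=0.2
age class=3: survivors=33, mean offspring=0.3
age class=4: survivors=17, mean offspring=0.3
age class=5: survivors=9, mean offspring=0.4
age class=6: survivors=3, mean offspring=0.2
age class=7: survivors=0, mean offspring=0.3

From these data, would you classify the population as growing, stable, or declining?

lx = nx/n0 = nx/150: 1, 0.65333…, 0.38, 0.22, 0.11333…, 0.06, 0.02, 0
R0 = Σ lx·mx = 0 + 0.130667… + 0.076 + 0.066 + 0.034… + 0.024 + 0.004 + 0 = 0.334667…
R0 < 1, so the population is declining.

declining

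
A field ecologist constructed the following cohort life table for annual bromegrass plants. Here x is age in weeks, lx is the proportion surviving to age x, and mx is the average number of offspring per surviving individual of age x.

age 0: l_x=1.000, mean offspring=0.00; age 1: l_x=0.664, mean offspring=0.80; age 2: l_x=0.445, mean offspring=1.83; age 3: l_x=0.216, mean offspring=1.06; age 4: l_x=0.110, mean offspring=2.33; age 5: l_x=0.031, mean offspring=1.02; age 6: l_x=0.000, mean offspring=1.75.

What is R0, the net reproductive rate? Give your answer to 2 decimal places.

lx·mx by age: 0, 0.5312, 0.81435, 0.22896, 0.2563, 0.03162, 0
R0 = Σ lx·mx = 1.86243 → 1.86

1.86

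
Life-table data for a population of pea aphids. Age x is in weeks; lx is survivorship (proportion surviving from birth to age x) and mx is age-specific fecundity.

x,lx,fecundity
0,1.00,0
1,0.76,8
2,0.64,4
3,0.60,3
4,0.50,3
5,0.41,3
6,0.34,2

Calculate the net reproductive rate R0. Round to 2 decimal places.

13.85

lx·mx by age: 0, 6.08, 2.56, 1.8, 1.5, 1.23, 0.68
R0 = Σ lx·mx = 13.85 → 13.85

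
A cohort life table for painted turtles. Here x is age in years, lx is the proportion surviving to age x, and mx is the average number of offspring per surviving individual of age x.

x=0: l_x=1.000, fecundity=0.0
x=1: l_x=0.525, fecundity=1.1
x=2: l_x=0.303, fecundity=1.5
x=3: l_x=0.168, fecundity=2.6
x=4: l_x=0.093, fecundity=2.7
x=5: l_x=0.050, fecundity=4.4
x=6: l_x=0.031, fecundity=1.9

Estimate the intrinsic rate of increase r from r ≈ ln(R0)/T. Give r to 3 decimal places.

R0 = Σ lx·mx = 0 + 0.5775 + 0.4545 + 0.4368 + 0.2511 + 0.22 + 0.0589 = 1.9988
Σ x·lx·mx = 5.2547; T = 5.2547/1.9988 = 2.62893…
r ≈ ln(R0)/T = ln(1.9988)/2.62893… = 0.26343… → 0.263

0.263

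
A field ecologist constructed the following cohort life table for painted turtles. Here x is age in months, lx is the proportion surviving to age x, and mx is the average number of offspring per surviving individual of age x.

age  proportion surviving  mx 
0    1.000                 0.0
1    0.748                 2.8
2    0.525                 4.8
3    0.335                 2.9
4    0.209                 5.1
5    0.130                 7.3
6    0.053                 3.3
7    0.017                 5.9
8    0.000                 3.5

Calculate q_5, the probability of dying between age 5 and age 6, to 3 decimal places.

q_5 = (l_5 − l_6) / l_5 = (0.13 − 0.053) / 0.13
     = 0.077 / 0.13 = 0.592308… → 0.592

0.592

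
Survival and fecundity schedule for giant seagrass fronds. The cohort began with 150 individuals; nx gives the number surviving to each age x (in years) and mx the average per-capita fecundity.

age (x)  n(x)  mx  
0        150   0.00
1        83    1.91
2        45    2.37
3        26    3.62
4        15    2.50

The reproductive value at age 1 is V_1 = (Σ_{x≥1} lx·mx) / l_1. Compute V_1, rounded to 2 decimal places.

lx = nx/n0 = nx/150: 1, 0.55333…, 0.3, 0.17333…, 0.1
lx·mx for x ≥ 1: 1.056867…, 0.711, 0.627467…, 0.25 → sum = 2.645333…
V_1 = 2.645333… / l_1 = 2.645333… / 0.553333… = 4.780723… → 4.78

4.78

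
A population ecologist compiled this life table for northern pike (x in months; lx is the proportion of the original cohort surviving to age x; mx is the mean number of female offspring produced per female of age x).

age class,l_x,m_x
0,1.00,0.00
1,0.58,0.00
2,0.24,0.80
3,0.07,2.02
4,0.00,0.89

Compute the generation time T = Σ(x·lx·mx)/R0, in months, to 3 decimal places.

lx·mx: 0, 0, 0.192, 0.1414, 0 → R0 = 0.3334
x·lx·mx: 0, 0, 0.384, 0.4242, 0 → Σ = 0.8082
T = 0.8082 / 0.3334 = 2.424115… → 2.424

2.424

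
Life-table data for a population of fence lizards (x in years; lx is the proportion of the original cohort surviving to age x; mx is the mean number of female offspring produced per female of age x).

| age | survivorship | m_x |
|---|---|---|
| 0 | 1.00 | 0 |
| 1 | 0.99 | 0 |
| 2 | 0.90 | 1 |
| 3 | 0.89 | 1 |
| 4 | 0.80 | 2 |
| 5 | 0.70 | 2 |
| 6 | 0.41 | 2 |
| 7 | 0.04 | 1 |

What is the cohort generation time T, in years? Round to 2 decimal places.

4.08

lx·mx: 0, 0, 0.9, 0.89, 1.6, 1.4, 0.82, 0.04 → R0 = 5.65
x·lx·mx: 0, 0, 1.8, 2.67, 6.4, 7, 4.92, 0.28 → Σ = 23.07
T = 23.07 / 5.65 = 4.083186… → 4.08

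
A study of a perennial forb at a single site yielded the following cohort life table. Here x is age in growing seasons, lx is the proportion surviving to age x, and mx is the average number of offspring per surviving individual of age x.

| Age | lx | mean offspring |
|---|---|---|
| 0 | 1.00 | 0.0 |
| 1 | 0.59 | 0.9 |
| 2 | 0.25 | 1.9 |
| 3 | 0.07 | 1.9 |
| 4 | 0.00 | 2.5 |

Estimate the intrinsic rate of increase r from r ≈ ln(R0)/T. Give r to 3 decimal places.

0.079

R0 = Σ lx·mx = 0 + 0.531 + 0.475 + 0.133 + 0 = 1.139
Σ x·lx·mx = 1.88; T = 1.88/1.139 = 1.65057…
r ≈ ln(R0)/T = ln(1.139)/1.65057… = 0.07885… → 0.079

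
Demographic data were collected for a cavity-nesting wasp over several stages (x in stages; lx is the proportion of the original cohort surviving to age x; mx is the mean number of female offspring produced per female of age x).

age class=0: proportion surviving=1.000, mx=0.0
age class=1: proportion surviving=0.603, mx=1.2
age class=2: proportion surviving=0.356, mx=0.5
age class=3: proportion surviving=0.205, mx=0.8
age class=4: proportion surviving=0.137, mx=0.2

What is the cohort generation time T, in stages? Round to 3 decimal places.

1.538

lx·mx: 0, 0.7236, 0.178, 0.164, 0.0274 → R0 = 1.093
x·lx·mx: 0, 0.7236, 0.356, 0.492, 0.1096 → Σ = 1.6812
T = 1.6812 / 1.093 = 1.538152… → 1.538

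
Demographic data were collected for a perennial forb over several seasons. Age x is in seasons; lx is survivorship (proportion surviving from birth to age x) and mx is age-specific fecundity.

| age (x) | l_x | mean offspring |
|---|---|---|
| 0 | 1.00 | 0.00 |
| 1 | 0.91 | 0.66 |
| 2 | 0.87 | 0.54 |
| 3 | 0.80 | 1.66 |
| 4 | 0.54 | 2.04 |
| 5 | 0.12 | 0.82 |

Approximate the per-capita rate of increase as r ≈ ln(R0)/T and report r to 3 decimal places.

0.442

R0 = Σ lx·mx = 0 + 0.6006 + 0.4698 + 1.328 + 1.1016 + 0.0984 = 3.5984
Σ x·lx·mx = 10.4226; T = 10.4226/3.5984 = 2.89645…
r ≈ ln(R0)/T = ln(3.5984)/2.89645… = 0.44209… → 0.442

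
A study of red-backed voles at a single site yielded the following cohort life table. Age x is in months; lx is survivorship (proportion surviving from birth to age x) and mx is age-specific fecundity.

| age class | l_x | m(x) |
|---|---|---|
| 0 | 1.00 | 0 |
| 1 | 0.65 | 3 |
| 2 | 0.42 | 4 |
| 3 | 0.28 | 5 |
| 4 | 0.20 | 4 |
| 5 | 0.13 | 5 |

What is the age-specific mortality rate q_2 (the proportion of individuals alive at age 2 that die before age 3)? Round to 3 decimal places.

0.333

q_2 = (l_2 − l_3) / l_2 = (0.42 − 0.28) / 0.42
     = 0.14 / 0.42 = 0.333333… → 0.333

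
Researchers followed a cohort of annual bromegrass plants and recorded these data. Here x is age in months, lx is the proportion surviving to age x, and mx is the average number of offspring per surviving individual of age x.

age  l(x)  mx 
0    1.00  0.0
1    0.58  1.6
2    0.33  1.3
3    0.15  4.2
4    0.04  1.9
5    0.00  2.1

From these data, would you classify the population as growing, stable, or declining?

growing

R0 = Σ lx·mx = 0 + 0.928 + 0.429 + 0.63 + 0.076 + 0 = 2.063
R0 > 1, so the population is growing.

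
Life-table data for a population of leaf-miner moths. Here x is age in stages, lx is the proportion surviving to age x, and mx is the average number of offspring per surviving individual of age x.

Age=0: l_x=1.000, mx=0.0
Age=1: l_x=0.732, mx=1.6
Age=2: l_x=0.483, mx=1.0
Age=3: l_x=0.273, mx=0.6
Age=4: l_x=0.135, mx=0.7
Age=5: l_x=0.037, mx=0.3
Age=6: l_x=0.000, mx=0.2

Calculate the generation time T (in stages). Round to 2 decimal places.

lx·mx: 0, 1.1712, 0.483, 0.1638, 0.0945, 0.0111, 0 → R0 = 1.9236
x·lx·mx: 0, 1.1712, 0.966, 0.4914, 0.378, 0.0555, 0 → Σ = 3.0621
T = 3.0621 / 1.9236 = 1.591859… → 1.59

1.59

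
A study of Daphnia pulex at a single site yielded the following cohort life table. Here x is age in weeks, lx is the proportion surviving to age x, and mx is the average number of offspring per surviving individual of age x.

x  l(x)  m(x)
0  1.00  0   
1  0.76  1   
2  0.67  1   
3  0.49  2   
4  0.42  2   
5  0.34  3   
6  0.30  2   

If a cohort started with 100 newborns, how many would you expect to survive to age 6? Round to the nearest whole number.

Expected survivors = N0 · l_6 = 100 × 0.30 = 30 → 30

30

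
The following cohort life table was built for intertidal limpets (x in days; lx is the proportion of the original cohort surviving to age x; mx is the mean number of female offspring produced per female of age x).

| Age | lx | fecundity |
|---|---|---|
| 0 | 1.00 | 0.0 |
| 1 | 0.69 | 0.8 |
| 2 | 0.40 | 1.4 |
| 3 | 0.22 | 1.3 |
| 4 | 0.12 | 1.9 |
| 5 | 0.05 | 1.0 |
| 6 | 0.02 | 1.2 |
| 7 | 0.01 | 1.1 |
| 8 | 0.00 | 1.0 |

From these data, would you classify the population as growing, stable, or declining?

growing

R0 = Σ lx·mx = 0 + 0.552 + 0.56 + 0.286 + 0.228 + 0.05 + 0.024 + 0.011 + 0 = 1.711
R0 > 1, so the population is growing.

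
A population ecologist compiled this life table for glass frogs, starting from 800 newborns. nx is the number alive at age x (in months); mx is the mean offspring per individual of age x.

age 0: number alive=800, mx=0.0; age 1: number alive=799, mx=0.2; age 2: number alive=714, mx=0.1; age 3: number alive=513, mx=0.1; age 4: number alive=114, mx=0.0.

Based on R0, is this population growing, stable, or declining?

lx = nx/n0 = nx/800: 1, 0.99875, 0.8925, 0.64125, 0.1425
R0 = Σ lx·mx = 0 + 0.19975 + 0.08925 + 0.064125 + 0 = 0.353125
R0 < 1, so the population is declining.

declining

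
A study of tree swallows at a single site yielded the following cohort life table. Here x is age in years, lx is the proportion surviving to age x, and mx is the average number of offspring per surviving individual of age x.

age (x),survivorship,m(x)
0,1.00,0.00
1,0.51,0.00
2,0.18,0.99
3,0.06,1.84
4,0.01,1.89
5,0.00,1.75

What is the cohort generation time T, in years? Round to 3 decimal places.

2.482

lx·mx: 0, 0, 0.1782, 0.1104, 0.0189, 0 → R0 = 0.3075
x·lx·mx: 0, 0, 0.3564, 0.3312, 0.0756, 0 → Σ = 0.7632
T = 0.7632 / 0.3075 = 2.481951… → 2.482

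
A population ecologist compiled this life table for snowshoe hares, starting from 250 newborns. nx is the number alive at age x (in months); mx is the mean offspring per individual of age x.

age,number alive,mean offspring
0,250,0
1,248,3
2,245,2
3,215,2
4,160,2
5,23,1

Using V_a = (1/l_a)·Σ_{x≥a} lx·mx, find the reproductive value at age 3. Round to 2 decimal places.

lx = nx/n0 = nx/250: 1, 0.992, 0.98, 0.86, 0.64, 0.092
lx·mx for x ≥ 3: 1.72, 1.28, 0.092 → sum = 3.092
V_3 = 3.092 / l_3 = 3.092 / 0.86 = 3.595349… → 3.60

3.60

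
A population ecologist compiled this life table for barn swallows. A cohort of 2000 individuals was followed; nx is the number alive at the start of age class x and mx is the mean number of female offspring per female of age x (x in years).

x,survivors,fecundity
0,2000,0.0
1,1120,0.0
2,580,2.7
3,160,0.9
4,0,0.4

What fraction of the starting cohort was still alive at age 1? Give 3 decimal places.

0.560

l_1 = n_1/n_0 = 1120/2000 = 0.56 → 0.560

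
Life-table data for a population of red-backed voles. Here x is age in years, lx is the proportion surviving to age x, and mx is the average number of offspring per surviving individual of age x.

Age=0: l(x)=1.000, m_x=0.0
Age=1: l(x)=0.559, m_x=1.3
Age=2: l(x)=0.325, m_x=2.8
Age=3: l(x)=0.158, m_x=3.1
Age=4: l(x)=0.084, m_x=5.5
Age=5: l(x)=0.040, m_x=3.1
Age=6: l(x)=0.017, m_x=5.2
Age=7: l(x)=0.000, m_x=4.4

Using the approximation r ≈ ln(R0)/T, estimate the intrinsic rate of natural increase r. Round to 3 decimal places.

R0 = Σ lx·mx = 0 + 0.7267 + 0.91 + 0.4898 + 0.462 + 0.124 + 0.0884 + 0 = 2.8009
Σ x·lx·mx = 7.0145; T = 7.0145/2.8009 = 2.50437…
r ≈ ln(R0)/T = ln(2.8009)/2.50437… = 0.41126… → 0.411

0.411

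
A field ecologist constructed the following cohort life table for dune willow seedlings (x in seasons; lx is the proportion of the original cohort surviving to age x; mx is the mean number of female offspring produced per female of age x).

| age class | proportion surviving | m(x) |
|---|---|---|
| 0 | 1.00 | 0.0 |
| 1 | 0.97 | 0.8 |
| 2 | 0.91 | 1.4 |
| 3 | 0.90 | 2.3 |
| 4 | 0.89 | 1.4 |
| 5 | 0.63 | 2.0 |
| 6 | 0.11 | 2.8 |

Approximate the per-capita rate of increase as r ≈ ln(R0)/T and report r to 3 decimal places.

R0 = Σ lx·mx = 0 + 0.776 + 1.274 + 2.07 + 1.246 + 1.26 + 0.308 = 6.934
Σ x·lx·mx = 22.666; T = 22.666/6.934 = 3.26882…
r ≈ ln(R0)/T = ln(6.934)/3.26882… = 0.5924… → 0.592

0.592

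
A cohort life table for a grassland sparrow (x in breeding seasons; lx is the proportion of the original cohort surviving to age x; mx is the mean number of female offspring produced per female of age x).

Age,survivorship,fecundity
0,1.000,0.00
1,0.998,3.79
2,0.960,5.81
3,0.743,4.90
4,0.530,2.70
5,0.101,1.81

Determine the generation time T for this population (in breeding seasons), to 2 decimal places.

2.22

lx·mx: 0, 3.78242, 5.5776, 3.6407, 1.431, 0.18281 → R0 = 14.61453
x·lx·mx: 0, 3.78242, 11.1552, 10.9221, 5.724, 0.91405 → Σ = 32.49777
T = 32.49777 / 14.61453 = 2.223662… → 2.22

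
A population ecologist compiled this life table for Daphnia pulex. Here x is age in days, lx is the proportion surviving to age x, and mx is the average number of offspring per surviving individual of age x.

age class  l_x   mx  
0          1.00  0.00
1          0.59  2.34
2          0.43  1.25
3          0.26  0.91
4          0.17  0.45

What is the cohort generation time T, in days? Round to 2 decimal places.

1.56

lx·mx: 0, 1.3806, 0.5375, 0.2366, 0.0765 → R0 = 2.2312
x·lx·mx: 0, 1.3806, 1.075, 0.7098, 0.306 → Σ = 3.4714
T = 3.4714 / 2.2312 = 1.555844… → 1.56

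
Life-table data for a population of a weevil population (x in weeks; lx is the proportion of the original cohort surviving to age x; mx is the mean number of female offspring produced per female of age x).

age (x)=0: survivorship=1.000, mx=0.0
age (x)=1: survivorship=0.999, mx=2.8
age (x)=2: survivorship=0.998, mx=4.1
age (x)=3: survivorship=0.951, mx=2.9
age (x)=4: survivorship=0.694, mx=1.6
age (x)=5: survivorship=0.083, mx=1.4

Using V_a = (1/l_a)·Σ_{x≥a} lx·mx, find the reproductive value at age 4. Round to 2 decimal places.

lx·mx for x ≥ 4: 1.1104, 0.1162 → sum = 1.2266
V_4 = 1.2266 / l_4 = 1.2266 / 0.694 = 1.767435… → 1.77

1.77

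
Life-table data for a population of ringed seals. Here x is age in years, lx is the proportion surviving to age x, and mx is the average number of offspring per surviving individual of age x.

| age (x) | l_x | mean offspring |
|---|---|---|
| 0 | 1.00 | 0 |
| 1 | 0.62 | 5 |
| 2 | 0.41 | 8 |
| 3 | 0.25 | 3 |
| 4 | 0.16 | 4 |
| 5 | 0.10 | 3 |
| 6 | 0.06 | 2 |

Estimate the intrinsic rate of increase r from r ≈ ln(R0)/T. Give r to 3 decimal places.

R0 = Σ lx·mx = 0 + 3.1 + 3.28 + 0.75 + 0.64 + 0.3 + 0.12 = 8.19
Σ x·lx·mx = 16.69; T = 16.69/8.19 = 2.03785…
r ≈ ln(R0)/T = ln(8.19)/2.03785… = 1.03193… → 1.032

1.032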